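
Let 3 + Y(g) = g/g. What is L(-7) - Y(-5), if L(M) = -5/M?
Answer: 19/7 ≈ 2.7143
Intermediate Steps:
Y(g) = -2 (Y(g) = -3 + g/g = -3 + 1 = -2)
L(-7) - Y(-5) = -5/(-7) - 1*(-2) = -5*(-⅐) + 2 = 5/7 + 2 = 19/7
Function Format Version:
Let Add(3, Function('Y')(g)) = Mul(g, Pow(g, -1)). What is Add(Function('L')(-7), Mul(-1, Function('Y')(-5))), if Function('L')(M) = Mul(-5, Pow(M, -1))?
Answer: Rational(19, 7) ≈ 2.7143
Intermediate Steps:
Function('Y')(g) = -2 (Function('Y')(g) = Add(-3, Mul(g, Pow(g, -1))) = Add(-3, 1) = -2)
Add(Function('L')(-7), Mul(-1, Function('Y')(-5))) = Add(Mul(-5, Pow(-7, -1)), Mul(-1, -2)) = Add(Mul(-5, Rational(-1, 7)), 2) = Add(Rational(5, 7), 2) = Rational(19, 7)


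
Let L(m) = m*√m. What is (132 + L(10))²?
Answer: 18424 + 2640*√10 ≈ 26772.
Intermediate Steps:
L(m) = m^(3/2)
(132 + L(10))² = (132 + 10^(3/2))² = (132 + 10*√10)²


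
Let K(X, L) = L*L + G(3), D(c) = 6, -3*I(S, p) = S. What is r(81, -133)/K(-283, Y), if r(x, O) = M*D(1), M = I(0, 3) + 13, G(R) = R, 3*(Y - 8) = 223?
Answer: 351/30518 ≈ 0.011501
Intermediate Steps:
I(S, p) = -S/3
Y = 247/3 (Y = 8 + (⅓)*223 = 8 + 223/3 = 247/3 ≈ 82.333)
M = 13 (M = -⅓*0 + 13 = 0 + 13 = 13)
r(x, O) = 78 (r(x, O) = 13*6 = 78)
K(X, L) = 3 + L² (K(X, L) = L*L + 3 = L² + 3 = 3 + L²)
r(81, -133)/K(-283, Y) = 78/(3 + (247/3)²) = 78/(3 + 61009/9) = 78/(61036/9) = 78*(9/61036) = 351/30518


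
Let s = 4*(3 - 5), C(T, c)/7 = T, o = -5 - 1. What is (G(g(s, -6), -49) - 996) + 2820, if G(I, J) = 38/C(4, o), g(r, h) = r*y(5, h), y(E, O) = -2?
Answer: 25555/14 ≈ 1825.4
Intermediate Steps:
o = -6
C(T, c) = 7*T
s = -8 (s = 4*(-2) = -8)
g(r, h) = -2*r (g(r, h) = r*(-2) = -2*r)
G(I, J) = 19/14 (G(I, J) = 38/((7*4)) = 38/28 = 38*(1/28) = 19/14)
(G(g(s, -6), -49) - 996) + 2820 = (19/14 - 996) + 2820 = -13925/14 + 2820 = 25555/14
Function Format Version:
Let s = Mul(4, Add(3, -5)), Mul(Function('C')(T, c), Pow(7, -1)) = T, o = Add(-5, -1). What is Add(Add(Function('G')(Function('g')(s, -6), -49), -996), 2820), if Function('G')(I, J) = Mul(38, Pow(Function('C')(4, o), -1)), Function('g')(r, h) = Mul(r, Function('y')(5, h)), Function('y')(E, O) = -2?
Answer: Rational(25555, 14) ≈ 1825.4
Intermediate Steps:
o = -6
Function('C')(T, c) = Mul(7, T)
s = -8 (s = Mul(4, -2) = -8)
Function('g')(r, h) = Mul(-2, r) (Function('g')(r, h) = Mul(r, -2) = Mul(-2, r))
Function('G')(I, J) = Rational(19, 14) (Function('G')(I, J) = Mul(38, Pow(Mul(7, 4), -1)) = Mul(38, Pow(28, -1)) = Mul(38, Rational(1, 28)) = Rational(19, 14))
Add(Add(Function('G')(Function('g')(s, -6), -49), -996), 2820) = Add(Add(Rational(19, 14), -996), 2820) = Add(Rational(-13925, 14), 2820) = Rational(25555, 14)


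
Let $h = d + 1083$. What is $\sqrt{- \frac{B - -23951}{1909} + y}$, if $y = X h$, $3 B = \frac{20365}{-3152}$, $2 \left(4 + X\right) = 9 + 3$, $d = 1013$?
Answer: $\frac{\sqrt{85118983922396463}}{4512876} \approx 64.649$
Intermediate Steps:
$X = 2$ ($X = -4 + \frac{9 + 3}{2} = -4 + \frac{1}{2} \cdot 12 = -4 + 6 = 2$)
$B = - \frac{20365}{9456}$ ($B = \frac{20365 \frac{1}{-3152}}{3} = \frac{20365 \left(- \frac{1}{3152}\right)}{3} = \frac{1}{3} \left(- \frac{20365}{3152}\right) = - \frac{20365}{9456} \approx -2.1537$)
$h = 2096$ ($h = 1013 + 1083 = 2096$)
$y = 4192$ ($y = 2 \cdot 2096 = 4192$)
$\sqrt{- \frac{B - -23951}{1909} + y} = \sqrt{- \frac{- \frac{20365}{9456} - -23951}{1909} + 4192} = \sqrt{- \frac{- \frac{20365}{9456} + 23951}{1909} + 4192} = \sqrt{- \frac{226460291}{9456 \cdot 1909} + 4192} = \sqrt{\left(-1\right) \frac{226460291}{18051504} + 4192} = \sqrt{- \frac{226460291}{18051504} + 4192} = \sqrt{\frac{75445444477}{18051504}} = \frac{\sqrt{85118983922396463}}{4512876}$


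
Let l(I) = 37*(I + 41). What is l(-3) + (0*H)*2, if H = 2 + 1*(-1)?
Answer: 1406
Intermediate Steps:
H = 1 (H = 2 - 1 = 1)
l(I) = 1517 + 37*I (l(I) = 37*(41 + I) = 1517 + 37*I)
l(-3) + (0*H)*2 = (1517 + 37*(-3)) + (0*1)*2 = (1517 - 111) + 0*2 = 1406 + 0 = 1406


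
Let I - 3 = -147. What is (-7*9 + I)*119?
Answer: -24633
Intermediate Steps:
I = -144 (I = 3 - 147 = -144)
(-7*9 + I)*119 = (-7*9 - 144)*119 = (-63 - 144)*119 = -207*119 = -24633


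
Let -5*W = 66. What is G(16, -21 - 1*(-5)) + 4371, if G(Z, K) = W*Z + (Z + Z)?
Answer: 20959/5 ≈ 4191.8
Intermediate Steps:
W = -66/5 (W = -⅕*66 = -66/5 ≈ -13.200)
G(Z, K) = -56*Z/5 (G(Z, K) = -66*Z/5 + (Z + Z) = -66*Z/5 + 2*Z = -56*Z/5)
G(16, -21 - 1*(-5)) + 4371 = -56/5*16 + 4371 = -896/5 + 4371 = 20959/5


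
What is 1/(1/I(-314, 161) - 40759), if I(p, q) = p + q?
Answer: -153/6236128 ≈ -2.4534e-5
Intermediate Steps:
1/(1/I(-314, 161) - 40759) = 1/(1/(-314 + 161) - 40759) = 1/(1/(-153) - 40759) = 1/(-1/153 - 40759) = 1/(-6236128/153) = -153/6236128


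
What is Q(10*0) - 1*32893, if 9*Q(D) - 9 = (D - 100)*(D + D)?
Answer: -32892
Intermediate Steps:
Q(D) = 1 + 2*D*(-100 + D)/9 (Q(D) = 1 + ((D - 100)*(D + D))/9 = 1 + ((-100 + D)*(2*D))/9 = 1 + (2*D*(-100 + D))/9 = 1 + 2*D*(-100 + D)/9)
Q(10*0) - 1*32893 = (1 - 2000*0/9 + 2*(10*0)²/9) - 1*32893 = (1 - 200/9*0 + (2/9)*0²) - 32893 = (1 + 0 + (2/9)*0) - 32893 = (1 + 0 + 0) - 32893 = 1 - 32893 = -32892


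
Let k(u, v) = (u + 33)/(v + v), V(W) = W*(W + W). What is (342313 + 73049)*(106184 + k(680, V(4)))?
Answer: 1411501632009/32 ≈ 4.4109e+10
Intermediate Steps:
V(W) = 2*W² (V(W) = W*(2*W) = 2*W²)
k(u, v) = (33 + u)/(2*v) (k(u, v) = (33 + u)/((2*v)) = (33 + u)*(1/(2*v)) = (33 + u)/(2*v))
(342313 + 73049)*(106184 + k(680, V(4))) = (342313 + 73049)*(106184 + (33 + 680)/(2*((2*4²)))) = 415362*(106184 + (½)*713/(2*16)) = 415362*(106184 + (½)*713/32) = 415362*(106184 + (½)*(1/32)*713) = 415362*(106184 + 713/64) = 415362*(6796489/64) = 1411501632009/32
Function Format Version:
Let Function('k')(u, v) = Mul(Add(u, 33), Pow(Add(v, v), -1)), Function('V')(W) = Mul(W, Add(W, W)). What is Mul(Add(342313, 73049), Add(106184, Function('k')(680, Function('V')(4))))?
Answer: Rational(1411501632009, 32) ≈ 4.4109e+10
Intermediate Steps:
Function('V')(W) = Mul(2, Pow(W, 2)) (Function('V')(W) = Mul(W, Mul(2, W)) = Mul(2, Pow(W, 2)))
Function('k')(u, v) = Mul(Rational(1, 2), Pow(v, -1), Add(33, u)) (Function('k')(u, v) = Mul(Add(33, u), Pow(Mul(2, v), -1)) = Mul(Add(33, u), Mul(Rational(1, 2), Pow(v, -1))) = Mul(Rational(1, 2), Pow(v, -1), Add(33, u)))
Mul(Add(342313, 73049), Add(106184, Function('k')(680, Function('V')(4)))) = Mul(Add(342313, 73049), Add(106184, Mul(Rational(1, 2), Pow(Mul(2, Pow(4, 2)), -1), Add(33, 680)))) = Mul(415362, Add(106184, Mul(Rational(1, 2), Pow(Mul(2, 16), -1), 713))) = Mul(415362, Add(106184, Mul(Rational(1, 2), Pow(32, -1), 713))) = Mul(415362, Add(106184, Mul(Rational(1, 2), Rational(1, 32), 713))) = Mul(415362, Add(106184, Rational(713, 64))) = Mul(415362, Rational(6796489, 64)) = Rational(1411501632009, 32)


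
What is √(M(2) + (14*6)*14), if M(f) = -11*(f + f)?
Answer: 2*√283 ≈ 33.645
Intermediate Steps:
M(f) = -22*f
√(M(2) + (14*6)*14) = √(-22*2 + (14*6)*14) = √(-44 + 84*14) = √(-44 + 1176) = √1132 = 2*√283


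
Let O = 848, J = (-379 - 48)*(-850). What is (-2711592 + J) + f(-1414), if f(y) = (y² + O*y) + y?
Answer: -1549732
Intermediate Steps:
J = 362950 (J = -427*(-850) = 362950)
f(y) = y² + 849*y (f(y) = (y² + 848*y) + y = y² + 849*y)
(-2711592 + J) + f(-1414) = (-2711592 + 362950) - 1414*(849 - 1414) = -2348642 - 1414*(-565) = -2348642 + 798910 = -1549732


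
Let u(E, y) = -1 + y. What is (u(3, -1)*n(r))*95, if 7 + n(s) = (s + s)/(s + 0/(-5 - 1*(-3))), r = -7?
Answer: 950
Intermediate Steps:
n(s) = -5 (n(s) = -7 + (s + s)/(s + 0/(-5 - 1*(-3))) = -7 + (2*s)/(s + 0/(-5 + 3)) = -7 + (2*s)/(s + 0/(-2)) = -7 + (2*s)/(s + 0*(-½)) = -7 + (2*s)/(s + 0) = -7 + (2*s)/s = -7 + 2 = -5)
(u(3, -1)*n(r))*95 = ((-1 - 1)*(-5))*95 = -2*(-5)*95 = 10*95 = 950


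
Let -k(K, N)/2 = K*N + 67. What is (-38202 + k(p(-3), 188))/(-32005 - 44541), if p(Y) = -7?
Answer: 17852/38273 ≈ 0.46644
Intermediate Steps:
k(K, N) = -134 - 2*K*N (k(K, N) = -2*(K*N + 67) = -2*(67 + K*N) = -134 - 2*K*N)
(-38202 + k(p(-3), 188))/(-32005 - 44541) = (-38202 + (-134 - 2*(-7)*188))/(-32005 - 44541) = (-38202 + (-134 + 2632))/(-76546) = (-38202 + 2498)*(-1/76546) = -35704*(-1/76546) = 17852/38273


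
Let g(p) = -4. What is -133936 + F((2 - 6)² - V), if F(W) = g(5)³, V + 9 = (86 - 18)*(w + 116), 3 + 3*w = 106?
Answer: -134000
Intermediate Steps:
w = 103/3 (w = -1 + (⅓)*106 = -1 + 106/3 = 103/3 ≈ 34.333)
V = 30641/3 (V = -9 + (86 - 18)*(103/3 + 116) = -9 + 68*(451/3) = -9 + 30668/3 = 30641/3 ≈ 10214.)
F(W) = -64 (F(W) = (-4)³ = -64)
-133936 + F((2 - 6)² - V) = -133936 - 64 = -134000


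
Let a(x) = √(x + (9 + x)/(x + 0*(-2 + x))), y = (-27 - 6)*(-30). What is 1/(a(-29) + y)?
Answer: 28710/28423721 - I*√23809/28423721 ≈ 0.0010101 - 5.4286e-6*I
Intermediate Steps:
y = 990 (y = -33*(-30) = 990)
a(x) = √(x + (9 + x)/x) (a(x) = √(x + (9 + x)/(x + 0)) = √(x + (9 + x)/x))
1/(a(-29) + y) = 1/(√(1 - 29 + 9/(-29)) + 990) = 1/(√(1 - 29 + 9*(-1/29)) + 990) = 1/(√(1 - 29 - 9/29) + 990) = 1/(√(-821/29) + 990) = 1/(I*√23809/29 + 990) = 1/(990 + I*√23809/29)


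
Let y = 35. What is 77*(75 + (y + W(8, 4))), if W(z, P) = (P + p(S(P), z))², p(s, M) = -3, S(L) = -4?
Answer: 8547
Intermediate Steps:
W(z, P) = (-3 + P)² (W(z, P) = (P - 3)² = (-3 + P)²)
77*(75 + (y + W(8, 4))) = 77*(75 + (35 + (-3 + 4)²)) = 77*(75 + (35 + 1²)) = 77*(75 + (35 + 1)) = 77*(75 + 36) = 77*111 = 8547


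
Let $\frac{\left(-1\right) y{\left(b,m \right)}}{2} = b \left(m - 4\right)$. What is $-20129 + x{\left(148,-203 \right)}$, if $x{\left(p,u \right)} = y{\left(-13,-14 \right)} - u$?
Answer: $-20394$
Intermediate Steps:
$y{\left(b,m \right)} = - 2 b \left(-4 + m\right)$ ($y{\left(b,m \right)} = - 2 b \left(m - 4\right) = - 2 b \left(-4 + m\right)$)
$x{\left(p,u \right)} = -468 - u$ ($x{\left(p,u \right)} = 2 \left(-13\right) \left(4 - -14\right) - u = 2 \left(-13\right) \left(4 + 14\right) - u = 2 \left(-13\right) 18 - u = -468 - u$)
$-20129 + x{\left(148,-203 \right)} = -20129 - 265 = -20394$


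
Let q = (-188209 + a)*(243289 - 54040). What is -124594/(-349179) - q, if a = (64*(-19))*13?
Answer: 13481805810810301/349179 ≈ 3.8610e+10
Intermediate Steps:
a = -15808 (a = -1216*13 = -15808)
q = -38610013233 (q = (-188209 - 15808)*(243289 - 54040) = -204017*189249 = -38610013233)
-124594/(-349179) - q = -124594/(-349179) - 1*(-38610013233) = -124594*(-1/349179) + 38610013233 = 124594/349179 + 38610013233 = 13481805810810301/349179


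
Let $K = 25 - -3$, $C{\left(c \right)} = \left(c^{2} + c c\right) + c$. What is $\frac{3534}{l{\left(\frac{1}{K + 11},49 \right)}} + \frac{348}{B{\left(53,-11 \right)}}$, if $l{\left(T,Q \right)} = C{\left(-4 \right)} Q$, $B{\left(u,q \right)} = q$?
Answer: $- \frac{219291}{7546} \approx -29.061$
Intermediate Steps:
$C{\left(c \right)} = c + 2 c^{2}$ ($C{\left(c \right)} = \left(c^{2} + c^{2}\right) + c = 2 c^{2} + c = c + 2 c^{2}$)
$K = 28$ ($K = 25 + 3 = 28$)
$l{\left(T,Q \right)} = 28 Q$ ($l{\left(T,Q \right)} = - 4 \left(1 + 2 \left(-4\right)\right) Q = - 4 \left(1 - 8\right) Q = \left(-4\right) \left(-7\right) Q = 28 Q$)
$\frac{3534}{l{\left(\frac{1}{K + 11},49 \right)}} + \frac{348}{B{\left(53,-11 \right)}} = \frac{3534}{28 \cdot 49} + \frac{348}{-11} = \frac{3534}{1372} + 348 \left(- \frac{1}{11}\right) = 3534 \cdot \frac{1}{1372} - \frac{348}{11} = \frac{1767}{686} - \frac{348}{11} = - \frac{219291}{7546}$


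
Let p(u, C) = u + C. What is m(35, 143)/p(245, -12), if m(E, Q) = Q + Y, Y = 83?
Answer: 226/233 ≈ 0.96996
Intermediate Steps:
p(u, C) = C + u
m(E, Q) = 83 + Q (m(E, Q) = Q + 83 = 83 + Q)
m(35, 143)/p(245, -12) = (83 + 143)/(-12 + 245) = 226/233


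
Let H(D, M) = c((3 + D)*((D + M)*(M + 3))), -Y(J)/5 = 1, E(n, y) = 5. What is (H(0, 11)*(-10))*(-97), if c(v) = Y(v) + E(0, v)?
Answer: 0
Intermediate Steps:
Y(J) = -5 (Y(J) = -5*1 = -5)
c(v) = 0 (c(v) = -5 + 5 = 0)
H(D, M) = 0
(H(0, 11)*(-10))*(-97) = (0*(-10))*(-97) = 0*(-97) = 0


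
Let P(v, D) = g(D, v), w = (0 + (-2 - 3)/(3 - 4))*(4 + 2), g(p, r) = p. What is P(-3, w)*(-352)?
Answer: -10560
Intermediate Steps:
w = 30 (w = (0 - 5/(-1))*6 = (0 - 5*(-1))*6 = (0 + 5)*6 = 5*6 = 30)
P(v, D) = D
P(-3, w)*(-352) = 30*(-352) = -10560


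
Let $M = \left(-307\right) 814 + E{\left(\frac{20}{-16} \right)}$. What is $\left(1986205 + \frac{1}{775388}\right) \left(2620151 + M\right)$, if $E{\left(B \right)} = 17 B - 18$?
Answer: $\frac{14601270641680452555}{3101552} \approx 4.7077 \cdot 10^{12}$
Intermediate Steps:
$E{\left(B \right)} = -18 + 17 B$
$M = - \frac{999749}{4}$ ($M = \left(-307\right) 814 + \left(-18 + 17 \frac{20}{-16}\right) = -249898 + \left(-18 + 17 \cdot 20 \left(- \frac{1}{16}\right)\right) = -249898 + \left(-18 + 17 \left(- \frac{5}{4}\right)\right) = -249898 - \frac{157}{4} = - \frac{999749}{4} \approx -2.4994 \cdot 10^{5}$)
$\left(1986205 + \frac{1}{775388}\right) \left(2620151 + M\right) = \left(1986205 + \frac{1}{775388}\right) \left(2620151 - \frac{999749}{4}\right) = \left(1986205 + \frac{1}{775388}\right) \frac{9480855}{4} = \frac{1540079522541}{775388} \cdot \frac{9480855}{4} = \frac{14601270641680452555}{3101552}$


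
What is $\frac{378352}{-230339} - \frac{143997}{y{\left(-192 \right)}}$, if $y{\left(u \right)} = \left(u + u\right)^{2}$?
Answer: $- \frac{29652799165}{11321622528} \approx -2.6191$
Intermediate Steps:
$y{\left(u \right)} = 4 u^{2}$ ($y{\left(u \right)} = \left(2 u\right)^{2} = 4 u^{2}$)
$\frac{378352}{-230339} - \frac{143997}{y{\left(-192 \right)}} = \frac{378352}{-230339} - \frac{143997}{4 \left(-192\right)^{2}} = 378352 \left(- \frac{1}{230339}\right) - \frac{143997}{4 \cdot 36864} = - \frac{378352}{230339} - \frac{143997}{147456} = - \frac{378352}{230339} - \frac{47999}{49152} = - \frac{29652799165}{11321622528}$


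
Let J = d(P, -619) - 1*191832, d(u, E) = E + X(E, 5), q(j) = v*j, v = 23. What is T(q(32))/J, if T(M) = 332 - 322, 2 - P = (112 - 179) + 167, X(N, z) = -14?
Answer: -2/38493 ≈ -5.1957e-5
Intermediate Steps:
P = -98 (P = 2 - ((112 - 179) + 167) = 2 - (-67 + 167) = 2 - 1*100 = 2 - 100 = -98)
q(j) = 23*j
T(M) = 10
d(u, E) = -14 + E (d(u, E) = E - 14 = -14 + E)
J = -192465 (J = (-14 - 619) - 1*191832 = -633 - 191832 = -192465)
T(q(32))/J = 10/(-192465) = 10*(-1/192465) = -2/38493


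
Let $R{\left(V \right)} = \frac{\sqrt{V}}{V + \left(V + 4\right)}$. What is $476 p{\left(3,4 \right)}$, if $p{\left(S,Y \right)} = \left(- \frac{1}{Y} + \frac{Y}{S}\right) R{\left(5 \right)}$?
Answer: $\frac{221 \sqrt{5}}{6} \approx 82.362$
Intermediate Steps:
$R{\left(V \right)} = \frac{\sqrt{V}}{4 + 2 V}$ ($R{\left(V \right)} = \frac{\sqrt{V}}{V + \left(4 + V\right)} = \frac{\sqrt{V}}{4 + 2 V}$)
$p{\left(S,Y \right)} = \frac{\sqrt{5} \left(- \frac{1}{Y} + \frac{Y}{S}\right)}{14}$ ($p{\left(S,Y \right)} = \left(- \frac{1}{Y} + \frac{Y}{S}\right) \frac{\sqrt{5}}{2 \left(2 + 5\right)} = \left(- \frac{1}{Y} + \frac{Y}{S}\right) \frac{\sqrt{5}}{2 \cdot 7} = \left(- \frac{1}{Y} + \frac{Y}{S}\right) \frac{1}{2} \sqrt{5} \cdot \frac{1}{7} = \left(- \frac{1}{Y} + \frac{Y}{S}\right) \frac{\sqrt{5}}{14} = \frac{\sqrt{5} \left(- \frac{1}{Y} + \frac{Y}{S}\right)}{14}$)
$476 p{\left(3,4 \right)} = 476 \frac{\sqrt{5} \left(4^{2} - 3\right)}{14 \cdot 3 \cdot 4} = 476 \cdot \frac{1}{14} \sqrt{5} \cdot \frac{1}{3} \cdot \frac{1}{4} \left(16 - 3\right) = 476 \cdot \frac{1}{14} \sqrt{5} \cdot \frac{1}{3} \cdot \frac{1}{4} \cdot 13 = 476 \frac{13 \sqrt{5}}{168} = \frac{221 \sqrt{5}}{6}$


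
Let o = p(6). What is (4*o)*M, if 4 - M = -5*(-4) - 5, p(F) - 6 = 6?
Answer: -528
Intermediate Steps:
p(F) = 12 (p(F) = 6 + 6 = 12)
o = 12
M = -11 (M = 4 - (-5*(-4) - 5) = 4 - (20 - 5) = 4 - 1*15 = 4 - 15 = -11)
(4*o)*M = (4*12)*(-11) = 48*(-11) = -528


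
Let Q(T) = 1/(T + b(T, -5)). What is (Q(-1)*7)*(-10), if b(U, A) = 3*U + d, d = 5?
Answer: -70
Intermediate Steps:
b(U, A) = 5 + 3*U (b(U, A) = 3*U + 5 = 5 + 3*U)
Q(T) = 1/(5 + 4*T) (Q(T) = 1/(T + (5 + 3*T)) = 1/(5 + 4*T))
(Q(-1)*7)*(-10) = (7/(5 + 4*(-1)))*(-10) = (7/(5 - 4))*(-10) = (7/1)*(-10) = (1*7)*(-10) = 7*(-10) = -70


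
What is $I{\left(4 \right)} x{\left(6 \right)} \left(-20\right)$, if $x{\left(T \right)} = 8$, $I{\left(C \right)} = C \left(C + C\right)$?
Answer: $-5120$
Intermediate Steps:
$I{\left(C \right)} = 2 C^{2}$ ($I{\left(C \right)} = C 2 C = 2 C^{2}$)
$I{\left(4 \right)} x{\left(6 \right)} \left(-20\right) = 2 \cdot 4^{2} \cdot 8 \left(-20\right) = 2 \cdot 16 \left(-160\right) = 32 \left(-160\right) = -5120$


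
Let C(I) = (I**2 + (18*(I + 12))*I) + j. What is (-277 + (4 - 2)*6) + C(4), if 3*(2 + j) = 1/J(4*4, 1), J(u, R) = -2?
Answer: 5405/6 ≈ 900.83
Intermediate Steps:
j = -13/6 (j = -2 + (1/3)/(-2) = -2 + (1/3)*(-1/2) = -2 - 1/6 = -13/6 ≈ -2.1667)
C(I) = -13/6 + I**2 + I*(216 + 18*I) (C(I) = (I**2 + (18*(I + 12))*I) - 13/6 = (I**2 + (18*(12 + I))*I) - 13/6 = (I**2 + (216 + 18*I)*I) - 13/6 = (I**2 + I*(216 + 18*I)) - 13/6 = -13/6 + I**2 + I*(216 + 18*I))
(-277 + (4 - 2)*6) + C(4) = (-277 + (4 - 2)*6) + (-13/6 + 19*4**2 + 216*4) = (-277 + 2*6) + (-13/6 + 19*16 + 864) = (-277 + 12) + (-13/6 + 304 + 864) = -265 + 6995/6 = 5405/6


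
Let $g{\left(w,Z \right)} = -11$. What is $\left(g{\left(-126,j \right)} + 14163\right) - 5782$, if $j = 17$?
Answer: $8370$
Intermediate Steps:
$\left(g{\left(-126,j \right)} + 14163\right) - 5782 = \left(-11 + 14163\right) - 5782 = 14152 - 5782 = 8370$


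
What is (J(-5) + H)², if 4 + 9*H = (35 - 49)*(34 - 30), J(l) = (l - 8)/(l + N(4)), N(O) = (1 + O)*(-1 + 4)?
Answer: 57121/900 ≈ 63.468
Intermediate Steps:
N(O) = 3 + 3*O (N(O) = (1 + O)*3 = 3 + 3*O)
J(l) = (-8 + l)/(15 + l) (J(l) = (l - 8)/(l + (3 + 3*4)) = (-8 + l)/(l + (3 + 12)) = (-8 + l)/(l + 15) = (-8 + l)/(15 + l))
H = -20/3 (H = -4/9 + ((35 - 49)*(34 - 30))/9 = -4/9 + (-14*4)/9 = -4/9 + (⅑)*(-56) = -4/9 - 56/9 = -20/3 ≈ -6.6667)
(J(-5) + H)² = ((-8 - 5)/(15 - 5) - 20/3)² = (-13/10 - 20/3)² = (-239/30)² = 57121/900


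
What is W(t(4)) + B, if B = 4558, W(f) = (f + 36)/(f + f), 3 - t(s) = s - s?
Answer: 9129/2 ≈ 4564.5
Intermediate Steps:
t(s) = 3 (t(s) = 3 - (s - s) = 3 - 1*0 = 3 + 0 = 3)
W(f) = (36 + f)/(2*f) (W(f) = (36 + f)/((2*f)) = (36 + f)*(1/(2*f)) = (36 + f)/(2*f))
W(t(4)) + B = (½)*(36 + 3)/3 + 4558 = (½)*(⅓)*39 + 4558 = 13/2 + 4558 = 9129/2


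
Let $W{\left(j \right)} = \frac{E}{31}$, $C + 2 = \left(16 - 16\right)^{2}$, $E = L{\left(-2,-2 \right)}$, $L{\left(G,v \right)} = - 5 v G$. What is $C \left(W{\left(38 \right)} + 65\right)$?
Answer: $- \frac{3990}{31} \approx -128.71$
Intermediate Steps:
$L{\left(G,v \right)} = - 5 G v$
$E = -20$ ($E = \left(-5\right) \left(-2\right) \left(-2\right) = -20$)
$C = -2$ ($C = -2 + \left(16 - 16\right)^{2} = -2 + 0^{2} = -2 + 0 = -2$)
$W{\left(j \right)} = - \frac{20}{31}$
$C \left(W{\left(38 \right)} + 65\right) = - 2 \left(- \frac{20}{31} + 65\right) = \left(-2\right) \frac{1995}{31} = - \frac{3990}{31}$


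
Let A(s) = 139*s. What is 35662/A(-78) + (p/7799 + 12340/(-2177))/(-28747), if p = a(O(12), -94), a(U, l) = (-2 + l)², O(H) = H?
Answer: -8702518810551023/2645874773543001 ≈ -3.2891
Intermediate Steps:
p = 9216 (p = (-2 - 94)² = (-96)² = 9216)
35662/A(-78) + (p/7799 + 12340/(-2177))/(-28747) = 35662/((139*(-78))) + (9216/7799 + 12340/(-2177))/(-28747) = 35662/(-10842) + (9216*(1/7799) + 12340*(-1/2177))*(-1/28747) = 35662*(-1/10842) + (9216/7799 - 12340/2177)*(-1/28747) = -17831/5421 - 76176428/16978423*(-1/28747) = -17831/5421 + 76176428/488078725981 = -8702518810551023/2645874773543001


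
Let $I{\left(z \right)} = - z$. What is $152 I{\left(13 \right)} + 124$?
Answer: $-1852$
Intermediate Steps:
$152 I{\left(13 \right)} + 124 = 152 \left(\left(-1\right) 13\right) + 124 = 152 \left(-13\right) + 124 = -1976 + 124 = -1852$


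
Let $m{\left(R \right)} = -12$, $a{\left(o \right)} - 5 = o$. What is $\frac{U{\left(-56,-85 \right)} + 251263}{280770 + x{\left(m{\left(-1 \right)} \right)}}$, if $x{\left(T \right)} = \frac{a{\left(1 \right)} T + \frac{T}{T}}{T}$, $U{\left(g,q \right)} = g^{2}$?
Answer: $\frac{3052788}{3369311} \approx 0.90606$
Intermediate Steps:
$a{\left(o \right)} = 5 + o$
$x{\left(T \right)} = \frac{1 + 6 T}{T}$ ($x{\left(T \right)} = \frac{\left(5 + 1\right) T + \frac{T}{T}}{T} = \frac{6 T + 1}{T} = \frac{1 + 6 T}{T}$)
$\frac{U{\left(-56,-85 \right)} + 251263}{280770 + x{\left(m{\left(-1 \right)} \right)}} = \frac{\left(-56\right)^{2} + 251263}{280770 + \left(6 + \frac{1}{-12}\right)} = \frac{3136 + 251263}{280770 + \left(6 - \frac{1}{12}\right)} = \frac{254399}{280770 + \frac{71}{12}} = \frac{254399}{\frac{3369311}{12}} = 254399 \cdot \frac{12}{3369311} = \frac{3052788}{3369311}$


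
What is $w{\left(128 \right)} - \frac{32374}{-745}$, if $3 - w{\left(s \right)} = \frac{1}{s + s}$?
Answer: $\frac{8859159}{190720} \approx 46.451$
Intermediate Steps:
$w{\left(s \right)} = 3 - \frac{1}{2 s}$ ($w{\left(s \right)} = 3 - \frac{1}{s + s} = 3 - \frac{1}{2 s}$)
$w{\left(128 \right)} - \frac{32374}{-745} = \left(3 - \frac{1}{2 \cdot 128}\right) - \frac{32374}{-745} = \left(3 - \frac{1}{256}\right) - 32374 \left(- \frac{1}{745}\right) = \left(3 - \frac{1}{256}\right) - - \frac{32374}{745} = \frac{767}{256} + \frac{32374}{745} = \frac{8859159}{190720}$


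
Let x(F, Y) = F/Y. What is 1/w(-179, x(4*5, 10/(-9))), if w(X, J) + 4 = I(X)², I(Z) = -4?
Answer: 1/12 ≈ 0.083333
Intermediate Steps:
w(X, J) = 12 (w(X, J) = -4 + (-4)² = -4 + 16 = 12)
1/w(-179, x(4*5, 10/(-9))) = 1/12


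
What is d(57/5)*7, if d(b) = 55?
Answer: 385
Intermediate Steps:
d(57/5)*7 = 55*7 = 385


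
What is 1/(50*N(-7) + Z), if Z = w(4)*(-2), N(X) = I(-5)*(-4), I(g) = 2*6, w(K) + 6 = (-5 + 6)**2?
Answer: -1/2390 ≈ -0.00041841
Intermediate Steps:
w(K) = -5 (w(K) = -6 + (-5 + 6)**2 = -6 + 1**2 = -6 + 1 = -5)
I(g) = 12
N(X) = -48 (N(X) = 12*(-4) = -48)
Z = 10 (Z = -5*(-2) = 10)
1/(50*N(-7) + Z) = 1/(50*(-48) + 10) = 1/(-2400 + 10) = 1/(-2390) = -1/2390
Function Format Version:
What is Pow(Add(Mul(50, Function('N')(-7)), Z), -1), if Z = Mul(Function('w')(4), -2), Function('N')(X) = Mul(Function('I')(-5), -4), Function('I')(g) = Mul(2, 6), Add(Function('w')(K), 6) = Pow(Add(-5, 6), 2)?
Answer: Rational(-1, 2390) ≈ -0.00041841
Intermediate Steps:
Function('w')(K) = -5 (Function('w')(K) = Add(-6, Pow(Add(-5, 6), 2)) = Add(-6, Pow(1, 2)) = Add(-6, 1) = -5)
Function('I')(g) = 12
Function('N')(X) = -48 (Function('N')(X) = Mul(12, -4) = -48)
Z = 10 (Z = Mul(-5, -2) = 10)
Pow(Add(Mul(50, Function('N')(-7)), Z), -1) = Pow(Add(Mul(50, -48), 10), -1) = Pow(Add(-2400, 10), -1) = Pow(-2390, -1) = Rational(-1, 2390)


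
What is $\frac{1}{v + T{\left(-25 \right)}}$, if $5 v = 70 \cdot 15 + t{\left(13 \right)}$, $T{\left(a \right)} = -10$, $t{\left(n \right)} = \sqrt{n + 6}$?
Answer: $\frac{5000}{999981} - \frac{5 \sqrt{19}}{999981} \approx 0.0049783$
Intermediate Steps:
$t{\left(n \right)} = \sqrt{6 + n}$
$v = 210 + \frac{\sqrt{19}}{5}$ ($v = \frac{70 \cdot 15 + \sqrt{6 + 13}}{5} = \frac{1050 + \sqrt{19}}{5} = 210 + \frac{\sqrt{19}}{5} \approx 210.87$)
$\frac{1}{v + T{\left(-25 \right)}} = \frac{1}{\left(210 + \frac{\sqrt{19}}{5}\right) - 10} = \frac{1}{200 + \frac{\sqrt{19}}{5}}$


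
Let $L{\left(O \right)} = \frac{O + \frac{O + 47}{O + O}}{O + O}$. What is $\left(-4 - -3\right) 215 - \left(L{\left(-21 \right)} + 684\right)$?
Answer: $- \frac{396686}{441} \approx -899.51$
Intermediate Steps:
$L{\left(O \right)} = \frac{O + \frac{47 + O}{2 O}}{2 O}$
$\left(-4 - -3\right) 215 - \left(L{\left(-21 \right)} + 684\right) = \left(-4 - -3\right) 215 - \left(\frac{47 - 21 + 2 \left(-21\right)^{2}}{4 \cdot 441} + 684\right) = \left(-4 + 3\right) 215 - \left(\frac{1}{4} \cdot \frac{1}{441} \left(47 - 21 + 2 \cdot 441\right) + 684\right) = \left(-1\right) 215 - \left(\frac{1}{4} \cdot \frac{1}{441} \left(47 - 21 + 882\right) + 684\right) = -215 - \left(\frac{1}{4} \cdot \frac{1}{441} \cdot 908 + 684\right) = -215 - \left(\frac{227}{441} + 684\right) = -215 - \frac{301871}{441} = - \frac{396686}{441}$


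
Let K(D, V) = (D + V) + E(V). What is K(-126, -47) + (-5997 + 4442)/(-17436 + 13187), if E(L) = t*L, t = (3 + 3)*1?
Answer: -1931740/4249 ≈ -454.63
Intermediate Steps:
t = 6 (t = 6*1 = 6)
E(L) = 6*L
K(D, V) = D + 7*V (K(D, V) = (D + V) + 6*V = D + 7*V)
K(-126, -47) + (-5997 + 4442)/(-17436 + 13187) = (-126 + 7*(-47)) + (-5997 + 4442)/(-17436 + 13187) = (-126 - 329) - 1555/(-4249) = -455 - 1555*(-1/4249) = -455 + 1555/4249 = -1931740/4249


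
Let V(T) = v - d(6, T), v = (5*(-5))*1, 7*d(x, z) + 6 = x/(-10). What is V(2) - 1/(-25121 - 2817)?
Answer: -23523761/977830 ≈ -24.057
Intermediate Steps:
d(x, z) = -6/7 - x/70 (d(x, z) = -6/7 + (x/(-10))/7 = -6/7 + (x*(-⅒))/7 = -6/7 + (-x/10)/7 = -6/7 - x/70)
v = -25 (v = -25*1 = -25)
V(T) = -842/35 (V(T) = -25 - (-6/7 - 1/70*6) = -25 - (-6/7 - 3/35) = -25 - 1*(-33/35) = -25 + 33/35 = -842/35)
V(2) - 1/(-25121 - 2817) = -842/35 - 1/(-25121 - 2817) = -842/35 - 1/(-27938) = -842/35 - 1*(-1/27938) = -842/35 + 1/27938 = -23523761/977830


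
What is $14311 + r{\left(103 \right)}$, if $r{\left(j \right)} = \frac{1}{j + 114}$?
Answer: $\frac{3105488}{217} \approx 14311.0$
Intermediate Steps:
$r{\left(j \right)} = \frac{1}{114 + j}$
$14311 + r{\left(103 \right)} = 14311 + \frac{1}{114 + 103} = 14311 + \frac{1}{217} = \frac{3105488}{217}$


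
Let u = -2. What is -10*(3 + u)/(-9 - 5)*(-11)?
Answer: -55/7 ≈ -7.8571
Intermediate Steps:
-10*(3 + u)/(-9 - 5)*(-11) = -10*(3 - 2)/(-9 - 5)*(-11) = -10/(-14)*(-11) = -10*(-1)/14*(-11) = -10*(-1/14)*(-11) = (5/7)*(-11) = -55/7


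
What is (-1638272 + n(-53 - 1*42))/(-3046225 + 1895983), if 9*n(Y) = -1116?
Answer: 273066/191707 ≈ 1.4244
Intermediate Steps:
n(Y) = -124 (n(Y) = (⅑)*(-1116) = -124)
(-1638272 + n(-53 - 1*42))/(-3046225 + 1895983) = (-1638272 - 124)/(-3046225 + 1895983) = -1638396/(-1150242) = -1638396*(-1/1150242) = 273066/191707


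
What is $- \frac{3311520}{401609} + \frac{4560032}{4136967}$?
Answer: $- \frac{11868299068352}{1661443179903} \approx -7.1434$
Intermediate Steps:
$- \frac{3311520}{401609} + \frac{4560032}{4136967} = - \frac{11868299068352}{1661443179903}$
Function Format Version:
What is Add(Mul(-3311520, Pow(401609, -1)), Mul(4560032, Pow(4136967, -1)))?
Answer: Rational(-11868299068352, 1661443179903) ≈ -7.1434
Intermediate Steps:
Add(Mul(-3311520, Pow(401609, -1)), Mul(4560032, Pow(4136967, -1))) = Add(Mul(-3311520, Rational(1, 401609)), Mul(4560032, Rational(1, 4136967))) = Add(Rational(-3311520, 401609), Rational(4560032, 4136967)) = Rational(-11868299068352, 1661443179903)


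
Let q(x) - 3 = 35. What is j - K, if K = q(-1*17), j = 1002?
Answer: 964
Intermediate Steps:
q(x) = 38 (q(x) = 3 + 35 = 38)
K = 38
j - K = 1002 - 1*38 = 1002 - 38 = 964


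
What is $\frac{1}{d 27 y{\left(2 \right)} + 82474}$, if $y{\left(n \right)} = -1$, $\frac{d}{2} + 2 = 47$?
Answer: $\frac{1}{80044} \approx 1.2493 \cdot 10^{-5}$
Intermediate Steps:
$d = 90$ ($d = -4 + 2 \cdot 47 = -4 + 94 = 90$)
$\frac{1}{d 27 y{\left(2 \right)} + 82474} = \frac{1}{90 \cdot 27 \left(-1\right) + 82474} = \frac{1}{2430 \left(-1\right) + 82474} = \frac{1}{-2430 + 82474} = \frac{1}{80044}$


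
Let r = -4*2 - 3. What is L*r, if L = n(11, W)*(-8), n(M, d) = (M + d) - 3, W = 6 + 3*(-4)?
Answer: 176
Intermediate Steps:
W = -6 (W = 6 - 12 = -6)
n(M, d) = -3 + M + d
r = -11 (r = -8 - 3 = -11)
L = -16 (L = (-3 + 11 - 6)*(-8) = 2*(-8) = -16)
L*r = -16*(-11) = 176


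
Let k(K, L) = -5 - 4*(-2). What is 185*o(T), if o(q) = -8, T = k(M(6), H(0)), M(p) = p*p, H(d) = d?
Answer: -1480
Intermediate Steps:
M(p) = p²
k(K, L) = 3 (k(K, L) = -5 + 8 = 3)
T = 3
185*o(T) = 185*(-8) = -1480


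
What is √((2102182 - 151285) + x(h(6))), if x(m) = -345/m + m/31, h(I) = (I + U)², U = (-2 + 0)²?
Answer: √187481180155/310 ≈ 1396.7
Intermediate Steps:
U = 4 (U = (-2)² = 4)
h(I) = (4 + I)² (h(I) = (I + 4)² = (4 + I)²)
x(m) = -345/m + m/31 (x(m) = -345/m + m*(1/31) = -345/m + m/31)
√((2102182 - 151285) + x(h(6))) = √((2102182 - 151285) + (-345/(4 + 6)² + (4 + 6)²/31)) = √(1950897 + (-345/(10²) + (1/31)*10²)) = √(1950897 + (-345/100 + (1/31)*100)) = √(1950897 + (-345*1/100 + 100/31)) = √(1950897 + (-69/20 + 100/31)) = √(1950897 - 139/620) = √(1209556001/620) = √187481180155/310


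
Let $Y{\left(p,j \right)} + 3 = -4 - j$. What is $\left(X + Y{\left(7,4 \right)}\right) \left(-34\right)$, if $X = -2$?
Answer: $442$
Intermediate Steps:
$Y{\left(p,j \right)} = -7 - j$ ($Y{\left(p,j \right)} = -3 - \left(4 + j\right) = -7 - j$)
$\left(X + Y{\left(7,4 \right)}\right) \left(-34\right) = \left(-2 - 11\right) \left(-34\right) = \left(-13\right) \left(-34\right) = 442$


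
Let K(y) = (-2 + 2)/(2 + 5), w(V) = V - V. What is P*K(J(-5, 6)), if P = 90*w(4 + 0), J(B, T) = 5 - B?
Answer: 0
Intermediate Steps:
w(V) = 0
P = 0 (P = 90*0 = 0)
K(y) = 0 (K(y) = 0/7 = 0*(⅐) = 0)
P*K(J(-5, 6)) = 0*0 = 0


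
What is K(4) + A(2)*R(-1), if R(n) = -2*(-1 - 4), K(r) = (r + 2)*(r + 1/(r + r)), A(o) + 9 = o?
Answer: -181/4 ≈ -45.250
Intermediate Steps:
A(o) = -9 + o
K(r) = (2 + r)*(r + 1/(2*r))
R(n) = 10 (R(n) = -2*(-5) = 10)
K(4) + A(2)*R(-1) = (1/2 + 1/4 + 4**2 + 2*4) + (-9 + 2)*10 = (1/2 + 1/4 + 16 + 8) - 7*10 = 99/4 - 70 = -181/4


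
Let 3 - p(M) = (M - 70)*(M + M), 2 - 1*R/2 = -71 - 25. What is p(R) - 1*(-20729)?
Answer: -28660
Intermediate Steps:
R = 196 (R = 4 - 2*(-71 - 25) = 4 - 2*(-96) = 4 + 192 = 196)
p(M) = 3 - 2*M*(-70 + M) (p(M) = 3 - (M - 70)*(M + M) = 3 - (-70 + M)*2*M = 3 - 2*M*(-70 + M))
p(R) - 1*(-20729) = (3 - 2*196**2 + 140*196) - 1*(-20729) = (3 - 2*38416 + 27440) + 20729 = (3 - 76832 + 27440) + 20729 = -49389 + 20729 = -28660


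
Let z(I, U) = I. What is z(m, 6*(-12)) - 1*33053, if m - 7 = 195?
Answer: -32851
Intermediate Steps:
m = 202 (m = 7 + 195 = 202)
z(m, 6*(-12)) - 1*33053 = 202 - 1*33053 = 202 - 33053 = -32851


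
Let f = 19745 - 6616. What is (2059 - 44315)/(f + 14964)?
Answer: -42256/28093 ≈ -1.5041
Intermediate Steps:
f = 13129
(2059 - 44315)/(f + 14964) = (2059 - 44315)/(13129 + 14964) = -42256/28093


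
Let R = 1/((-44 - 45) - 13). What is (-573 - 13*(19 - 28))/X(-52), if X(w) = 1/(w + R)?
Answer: 403180/17 ≈ 23716.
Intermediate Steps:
R = -1/102 (R = 1/(-89 - 13) = 1/(-102) = -1/102 ≈ -0.0098039)
X(w) = 1/(-1/102 + w) (X(w) = 1/(w - 1/102) = 1/(-1/102 + w))
(-573 - 13*(19 - 28))/X(-52) = (-573 - 13*(19 - 28))/((102/(-1 + 102*(-52)))) = (-573 - 13*(-9))/((102/(-1 - 5304))) = (-573 + 117)/((102/(-5305))) = -456/(102*(-1/5305)) = -456/(-102/5305) = -456*(-5305/102) = 403180/17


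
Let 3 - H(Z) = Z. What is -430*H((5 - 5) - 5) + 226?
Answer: -3214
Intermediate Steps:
H(Z) = 3 - Z
-430*H((5 - 5) - 5) + 226 = -430*(3 - ((5 - 5) - 5)) + 226 = -430*(3 - (0 - 5)) + 226 = -430*(3 - 1*(-5)) + 226 = -430*(3 + 5) + 226 = -430*8 + 226 = -3440 + 226 = -3214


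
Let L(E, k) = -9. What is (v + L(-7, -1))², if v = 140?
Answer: 17161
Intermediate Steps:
(v + L(-7, -1))² = (140 - 9)² = 131² = 17161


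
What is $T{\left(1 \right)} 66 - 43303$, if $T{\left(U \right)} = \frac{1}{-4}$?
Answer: $- \frac{86639}{2} \approx -43320.0$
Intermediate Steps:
$T{\left(U \right)} = - \frac{1}{4}$
$T{\left(1 \right)} 66 - 43303 = \left(- \frac{1}{4}\right) 66 - 43303 = - \frac{33}{2} - 43303 = - \frac{86639}{2}$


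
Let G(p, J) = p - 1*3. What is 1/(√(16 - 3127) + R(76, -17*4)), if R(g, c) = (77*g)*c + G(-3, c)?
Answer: -397942/158357838475 - I*√3111/158357838475 ≈ -2.5129e-6 - 3.5222e-10*I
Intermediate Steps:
G(p, J) = -3 + p (G(p, J) = p - 3 = -3 + p)
R(g, c) = -6 + 77*c*g (R(g, c) = (77*g)*c + (-3 - 3) = 77*c*g - 6 = -6 + 77*c*g)
1/(√(16 - 3127) + R(76, -17*4)) = 1/(√(16 - 3127) + (-6 + 77*(-17*4)*76)) = 1/(√(-3111) + (-6 + 77*(-68)*76)) = 1/(I*√3111 + (-6 - 397936)) = 1/(I*√3111 - 397942) = 1/(-397942 + I*√3111)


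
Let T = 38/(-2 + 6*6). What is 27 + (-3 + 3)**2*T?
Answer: 27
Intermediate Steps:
T = 19/17 (T = 38/(-2 + 36) = 38/34 = 38*(1/34) = 19/17 ≈ 1.1176)
27 + (-3 + 3)**2*T = 27 + (-3 + 3)**2*(19/17) = 27 + 0**2*(19/17) = 27 + 0*(19/17) = 27 + 0 = 27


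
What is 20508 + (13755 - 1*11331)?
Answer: 22932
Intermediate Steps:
20508 + (13755 - 1*11331) = 20508 + (13755 - 11331) = 20508 + 2424 = 22932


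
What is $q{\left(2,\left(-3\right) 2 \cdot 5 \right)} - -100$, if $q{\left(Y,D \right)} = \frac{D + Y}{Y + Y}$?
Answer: $93$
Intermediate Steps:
$q{\left(Y,D \right)} = \frac{D + Y}{2 Y}$
$q{\left(2,\left(-3\right) 2 \cdot 5 \right)} - -100 = \frac{\left(-3\right) 2 \cdot 5 + 2}{2 \cdot 2} - -100 = \frac{1}{2} \cdot \frac{1}{2} \left(\left(-6\right) 5 + 2\right) + 100 = \frac{1}{2} \cdot \frac{1}{2} \left(-30 + 2\right) + 100 = \frac{1}{2} \cdot \frac{1}{2} \left(-28\right) + 100 = -7 + 100 = 93$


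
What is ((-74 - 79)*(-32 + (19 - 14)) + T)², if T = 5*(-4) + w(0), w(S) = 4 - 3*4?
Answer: 16834609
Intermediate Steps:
w(S) = -8 (w(S) = 4 - 12 = -8)
T = -28 (T = 5*(-4) - 8 = -20 - 8 = -28)
((-74 - 79)*(-32 + (19 - 14)) + T)² = ((-74 - 79)*(-32 + (19 - 14)) - 28)² = (-153*(-32 + 5) - 28)² = (-153*(-27) - 28)² = (4131 - 28)² = 4103² = 16834609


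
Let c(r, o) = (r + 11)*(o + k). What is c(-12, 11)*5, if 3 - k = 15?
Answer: 5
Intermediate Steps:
k = -12 (k = 3 - 1*15 = 3 - 15 = -12)
c(r, o) = (-12 + o)*(11 + r) (c(r, o) = (r + 11)*(o - 12) = (11 + r)*(-12 + o) = (-12 + o)*(11 + r))
c(-12, 11)*5 = (-132 - 12*(-12) + 11*11 + 11*(-12))*5 = (-132 + 144 + 121 - 132)*5 = 1*5 = 5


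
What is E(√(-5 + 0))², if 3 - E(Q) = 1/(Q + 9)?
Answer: (-631*I + 156*√5)/(2*(-38*I + 9*√5)) ≈ 8.3824 + 0.15056*I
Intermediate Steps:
E(Q) = 3 - 1/(9 + Q) (E(Q) = 3 - 1/(Q + 9) = 3 - 1/(9 + Q))
E(√(-5 + 0))² = ((26 + 3*√(-5 + 0))/(9 + √(-5 + 0)))² = ((26 + 3*√(-5))/(9 + √(-5)))² = ((26 + 3*(I*√5))/(9 + I*√5))² = ((26 + 3*I*√5)/(9 + I*√5))² = (26 + 3*I*√5)²/(9 + I*√5)²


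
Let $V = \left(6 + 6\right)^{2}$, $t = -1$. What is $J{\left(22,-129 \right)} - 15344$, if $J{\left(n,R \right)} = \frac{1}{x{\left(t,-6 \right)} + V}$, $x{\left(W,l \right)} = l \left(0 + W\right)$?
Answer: $- \frac{2301599}{150} \approx -15344.0$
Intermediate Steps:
$V = 144$ ($V = 12^{2} = 144$)
$x{\left(W,l \right)} = W l$ ($x{\left(W,l \right)} = l W = W l$)
$J{\left(n,R \right)} = \frac{1}{150}$ ($J{\left(n,R \right)} = \frac{1}{\left(-1\right) \left(-6\right) + 144} = \frac{1}{6 + 144} = \frac{1}{150}$)
$J{\left(22,-129 \right)} - 15344 = \frac{1}{150} - 15344 = - \frac{2301599}{150}$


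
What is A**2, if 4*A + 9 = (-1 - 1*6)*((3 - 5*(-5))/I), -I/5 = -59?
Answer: 8128201/1392400 ≈ 5.8375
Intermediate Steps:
I = 295 (I = -5*(-59) = 295)
A = -2851/1180 (A = -9/4 + ((-1 - 1*6)*((3 - 5*(-5))/295))/4 = -9/4 + ((-1 - 6)*((3 + 25)*(1/295)))/4 = -9/4 + (-196/295)/4 = -9/4 + (-7*28/295)/4 = -9/4 + (1/4)*(-196/295) = -9/4 - 49/295 = -2851/1180 ≈ -2.4161)
A**2 = (-2851/1180)**2 = 8128201/1392400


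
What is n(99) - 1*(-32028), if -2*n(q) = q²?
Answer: 54255/2 ≈ 27128.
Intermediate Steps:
n(q) = -q²/2
n(99) - 1*(-32028) = -½*99² - 1*(-32028) = -½*9801 + 32028 = -9801/2 + 32028 = 54255/2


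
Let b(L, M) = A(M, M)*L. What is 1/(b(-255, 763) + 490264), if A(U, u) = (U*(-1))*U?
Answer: 1/148943359 ≈ 6.7140e-9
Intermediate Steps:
A(U, u) = -U² (A(U, u) = (-U)*U = -U²)
b(L, M) = -L*M² (b(L, M) = (-M²)*L = -L*M²)
1/(b(-255, 763) + 490264) = 1/(-1*(-255)*763² + 490264) = 1/(-1*(-255)*582169 + 490264) = 1/(148453095 + 490264) = 1/148943359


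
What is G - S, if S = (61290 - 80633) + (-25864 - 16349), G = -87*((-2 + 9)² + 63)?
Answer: 51812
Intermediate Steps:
G = -9744 (G = -87*(7² + 63) = -87*(49 + 63) = -87*112 = -9744)
S = -61556 (S = -19343 - 42213 = -61556)
G - S = -9744 - 1*(-61556) = -9744 + 61556 = 51812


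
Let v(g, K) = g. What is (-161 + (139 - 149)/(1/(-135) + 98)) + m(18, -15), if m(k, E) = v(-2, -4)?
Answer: -2157677/13229 ≈ -163.10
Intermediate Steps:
m(k, E) = -2
(-161 + (139 - 149)/(1/(-135) + 98)) + m(18, -15) = (-161 + (139 - 149)/(1/(-135) + 98)) - 2 = (-161 - 10/(-1/135 + 98)) - 2 = (-161 - 10/13229/135) - 2 = (-161 - 10*135/13229) - 2 = (-161 - 1350/13229) - 2 = -2131219/13229 - 2 = -2157677/13229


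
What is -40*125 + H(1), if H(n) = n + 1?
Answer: -4998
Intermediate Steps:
H(n) = 1 + n
-40*125 + H(1) = -40*125 + (1 + 1) = -5000 + 2 = -4998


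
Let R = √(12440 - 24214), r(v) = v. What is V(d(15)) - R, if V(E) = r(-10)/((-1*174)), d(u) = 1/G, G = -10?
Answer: 5/87 - 29*I*√14 ≈ 0.057471 - 108.51*I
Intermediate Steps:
R = 29*I*√14 (R = √(-11774) = 29*I*√14 ≈ 108.51*I)
d(u) = -⅒ (d(u) = 1/(-10) = -⅒)
V(E) = 5/87 (V(E) = -10/((-1*174)) = -10/(-174) = -10*(-1/174) = 5/87)
V(d(15)) - R = 5/87 - 29*I*√14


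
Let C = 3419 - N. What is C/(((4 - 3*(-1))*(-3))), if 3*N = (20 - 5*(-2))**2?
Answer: -3119/21 ≈ -148.52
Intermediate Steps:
N = 300 (N = (20 - 5*(-2))**2/3 = (20 + 10)**2/3 = (1/3)*30**2 = (1/3)*900 = 300)
C = 3119 (C = 3419 - 1*300 = 3419 - 300 = 3119)
C/(((4 - 3*(-1))*(-3))) = 3119/(((4 - 3*(-1))*(-3))) = 3119/(((4 + 3)*(-3))) = 3119/((7*(-3))) = 3119/(-21) = 3119*(-1/21) = -3119/21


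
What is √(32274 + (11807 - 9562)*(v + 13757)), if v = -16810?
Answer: I*√6821711 ≈ 2611.8*I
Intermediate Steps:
√(32274 + (11807 - 9562)*(v + 13757)) = √(32274 + (11807 - 9562)*(-16810 + 13757)) = √(32274 + 2245*(-3053)) = √(32274 - 6853985) = √(-6821711) = I*√6821711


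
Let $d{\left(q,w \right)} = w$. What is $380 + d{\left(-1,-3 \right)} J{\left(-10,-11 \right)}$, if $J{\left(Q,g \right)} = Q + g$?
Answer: $443$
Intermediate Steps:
$380 + d{\left(-1,-3 \right)} J{\left(-10,-11 \right)} = 380 - 3 \left(-10 - 11\right) = 380 - -63 = 380 + 63 = 443$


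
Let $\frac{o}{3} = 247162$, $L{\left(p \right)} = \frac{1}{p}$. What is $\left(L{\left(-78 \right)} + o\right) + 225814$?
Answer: $\frac{75449399}{78} \approx 9.673 \cdot 10^{5}$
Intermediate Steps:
$o = 741486$ ($o = 3 \cdot 247162 = 741486$)
$\left(L{\left(-78 \right)} + o\right) + 225814 = \left(\frac{1}{-78} + 741486\right) + 225814 = \left(- \frac{1}{78} + 741486\right) + 225814 = \frac{57835907}{78} + 225814 = \frac{75449399}{78}$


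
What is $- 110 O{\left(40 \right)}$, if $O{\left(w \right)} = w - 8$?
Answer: $-3520$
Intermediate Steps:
$O{\left(w \right)} = -8 + w$ ($O{\left(w \right)} = w - 8 = -8 + w$)
$- 110 O{\left(40 \right)} = - 110 \left(-8 + 40\right) = \left(-110\right) 32 = -3520$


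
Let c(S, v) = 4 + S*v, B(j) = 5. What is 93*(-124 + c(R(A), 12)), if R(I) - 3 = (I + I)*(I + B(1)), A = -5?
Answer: -7812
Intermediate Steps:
R(I) = 3 + 2*I*(5 + I) (R(I) = 3 + (I + I)*(I + 5) = 3 + (2*I)*(5 + I) = 3 + 2*I*(5 + I))
93*(-124 + c(R(A), 12)) = 93*(-124 + (4 + (3 + 2*(-5)**2 + 10*(-5))*12)) = 93*(-124 + (4 + (3 + 2*25 - 50)*12)) = 93*(-124 + (4 + (3 + 50 - 50)*12)) = 93*(-124 + (4 + 3*12)) = 93*(-124 + (4 + 36)) = 93*(-124 + 40) = 93*(-84) = -7812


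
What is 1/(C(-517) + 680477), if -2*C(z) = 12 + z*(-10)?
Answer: 1/677886 ≈ 1.4752e-6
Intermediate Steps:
C(z) = -6 + 5*z (C(z) = -(12 + z*(-10))/2 = -(12 - 10*z)/2 = -6 + 5*z)
1/(C(-517) + 680477) = 1/((-6 + 5*(-517)) + 680477) = 1/((-6 - 2585) + 680477) = 1/(-2591 + 680477) = 1/677886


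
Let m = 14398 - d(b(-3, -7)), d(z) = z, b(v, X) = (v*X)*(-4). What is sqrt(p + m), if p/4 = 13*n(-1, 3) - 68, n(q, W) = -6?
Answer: sqrt(13898) ≈ 117.89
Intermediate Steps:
b(v, X) = -4*X*v (b(v, X) = (X*v)*(-4) = -4*X*v)
m = 14482 (m = 14398 - (-4)*(-7)*(-3) = 14398 - 1*(-84) = 14398 + 84 = 14482)
p = -584 (p = 4*(13*(-6) - 68) = 4*(-78 - 68) = 4*(-146) = -584)
sqrt(p + m) = sqrt(-584 + 14482) = sqrt(13898)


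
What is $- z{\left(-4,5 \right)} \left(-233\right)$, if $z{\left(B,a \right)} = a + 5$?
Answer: $2330$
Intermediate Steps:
$z{\left(B,a \right)} = 5 + a$
$- z{\left(-4,5 \right)} \left(-233\right) = - \left(5 + 5\right) \left(-233\right) = - 10 \left(-233\right) = \left(-1\right) \left(-2330\right) = 2330$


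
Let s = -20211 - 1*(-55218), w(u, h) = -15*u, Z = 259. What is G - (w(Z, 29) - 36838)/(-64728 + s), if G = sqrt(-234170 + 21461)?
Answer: -40723/29721 + 7*I*sqrt(4341) ≈ -1.3702 + 461.2*I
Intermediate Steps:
G = 7*I*sqrt(4341) (G = sqrt(-212709) = 7*I*sqrt(4341) ≈ 461.2*I)
s = 35007 (s = -20211 + 55218 = 35007)
G - (w(Z, 29) - 36838)/(-64728 + s) = 7*I*sqrt(4341) - (-15*259 - 36838)/(-64728 + 35007) = 7*I*sqrt(4341) - (-3885 - 36838)/(-29721) = 7*I*sqrt(4341) - (-40723)*(-1)/29721 = 7*I*sqrt(4341) - 1*40723/29721 = 7*I*sqrt(4341) - 40723/29721 = -40723/29721 + 7*I*sqrt(4341)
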